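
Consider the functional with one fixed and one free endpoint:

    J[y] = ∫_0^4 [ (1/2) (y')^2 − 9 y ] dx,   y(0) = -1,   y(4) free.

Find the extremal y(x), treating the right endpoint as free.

The Lagrangian L = (1/2) (y')^2 − 9 y gives
    ∂L/∂y = −9,   ∂L/∂y' = y'.
Euler-Lagrange: d/dx(y') − (−9) = 0, i.e. y'' + 9 = 0, so
    y(x) = −(9/2) x^2 + C1 x + C2.
Fixed left endpoint y(0) = -1 ⇒ C2 = -1.
The right endpoint x = 4 is free, so the natural (transversality) condition is ∂L/∂y' |_{x=4} = 0, i.e. y'(4) = 0.
Compute y'(x) = −9 x + C1, so y'(4) = −36 + C1 = 0 ⇒ C1 = 36.
Therefore the extremal is
    y(x) = −(9/2) x^2 + 36 x − 1.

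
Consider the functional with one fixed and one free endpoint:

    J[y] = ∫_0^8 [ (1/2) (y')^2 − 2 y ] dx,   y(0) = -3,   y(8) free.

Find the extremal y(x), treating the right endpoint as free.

The Lagrangian L = (1/2) (y')^2 − 2 y gives
    ∂L/∂y = −2,   ∂L/∂y' = y'.
Euler-Lagrange: d/dx(y') − (−2) = 0, i.e. y'' + 2 = 0, so
    y(x) = −(2/2) x^2 + C1 x + C2.
Fixed left endpoint y(0) = -3 ⇒ C2 = -3.
The right endpoint x = 8 is free, so the natural (transversality) condition is ∂L/∂y' |_{x=8} = 0, i.e. y'(8) = 0.
Compute y'(x) = −2 x + C1, so y'(8) = −16 + C1 = 0 ⇒ C1 = 16.
Therefore the extremal is
    y(x) = −x^2 + 16 x − 3.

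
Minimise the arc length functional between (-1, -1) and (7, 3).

Arc-length functional: J[y] = ∫ sqrt(1 + (y')^2) dx.
Lagrangian L = sqrt(1 + (y')^2) has no explicit y dependence, so ∂L/∂y = 0 and the Euler-Lagrange equation gives
    d/dx( y' / sqrt(1 + (y')^2) ) = 0  ⇒  y' / sqrt(1 + (y')^2) = const.
Hence y' is constant, so y(x) is affine.
Fitting the endpoints (-1, -1) and (7, 3):
    slope m = (3 − (-1)) / (7 − (-1)) = 1/2,
    intercept c = (-1) − m·(-1) = -1/2.
Extremal: y(x) = (1/2) x - 1/2.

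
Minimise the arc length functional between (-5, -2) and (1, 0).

Arc-length functional: J[y] = ∫ sqrt(1 + (y')^2) dx.
Lagrangian L = sqrt(1 + (y')^2) has no explicit y dependence, so ∂L/∂y = 0 and the Euler-Lagrange equation gives
    d/dx( y' / sqrt(1 + (y')^2) ) = 0  ⇒  y' / sqrt(1 + (y')^2) = const.
Hence y' is constant, so y(x) is affine.
Fitting the endpoints (-5, -2) and (1, 0):
    slope m = (0 − (-2)) / (1 − (-5)) = 1/3,
    intercept c = (-2) − m·(-5) = -1/3.
Extremal: y(x) = (1/3) x - 1/3.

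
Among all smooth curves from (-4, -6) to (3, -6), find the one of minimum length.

Arc-length functional: J[y] = ∫ sqrt(1 + (y')^2) dx.
Lagrangian L = sqrt(1 + (y')^2) has no explicit y dependence, so ∂L/∂y = 0 and the Euler-Lagrange equation gives
    d/dx( y' / sqrt(1 + (y')^2) ) = 0  ⇒  y' / sqrt(1 + (y')^2) = const.
Hence y' is constant, so y(x) is affine.
Fitting the endpoints (-4, -6) and (3, -6):
    slope m = ((-6) − (-6)) / (3 − (-4)) = 0,
    intercept c = (-6) − m·(-4) = -6.
Extremal: y(x) = -6.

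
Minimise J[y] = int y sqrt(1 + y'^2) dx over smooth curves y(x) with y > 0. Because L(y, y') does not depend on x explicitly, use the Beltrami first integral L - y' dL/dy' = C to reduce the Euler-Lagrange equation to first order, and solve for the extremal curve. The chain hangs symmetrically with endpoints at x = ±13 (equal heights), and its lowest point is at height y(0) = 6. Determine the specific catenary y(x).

The Lagrangian L(y, y') = y sqrt(1 + y'^2) has no explicit x dependence, so the Beltrami identity applies:
    L − y' ∂L/∂y' = C.
Compute ∂L/∂y' = y · y' / sqrt(1 + y'^2). Then
    L − y' ∂L/∂y'
    = y sqrt(1 + y'^2) − y · y'^2 / sqrt(1 + y'^2)
    = y (1 + y'^2 − y'^2) / sqrt(1 + y'^2)
    = y / sqrt(1 + y'^2) = C.
Squaring gives y^2 = C^2 (1 + y'^2), i.e.
    y'^2 = y^2 / C^2 − 1.
Separating variables,
    dy / sqrt(y^2 − C^2) = dx / C,
and integrating gives arccosh(y / C) = (x − a)/C, so
    y(x) = C cosh((x − a)/C),
the catenary. The constants C and a are fixed by the two endpoint conditions (and, for the hanging-chain problem, the length constraint selects C).
Now fit the given data. The endpoints x = ±13 are symmetric at equal height, so the catenary is even about its minimum: a = 0 and y(x) = C cosh(x/C). The lowest point is y(0) = C cosh(0) = C, and we are told y(0) = 6, so C = 6. Therefore
    y(x) = 6 cosh(x/6),
and at the endpoints
    y(±13) = 6 cosh(13/6).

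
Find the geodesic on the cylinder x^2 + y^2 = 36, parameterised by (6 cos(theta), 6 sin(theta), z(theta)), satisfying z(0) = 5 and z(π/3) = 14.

Parameterise the cylinder of radius R = 6 as
    r(θ) = (6 cos θ, 6 sin θ, z(θ)).
The arc-length element is
    ds = sqrt(36 + (dz/dθ)^2) dθ,
so the Lagrangian is L = sqrt(36 + z'^2).
L depends on z' only, not on z or θ, so ∂L/∂z = 0 and
    ∂L/∂z' = z' / sqrt(36 + z'^2).
The Euler-Lagrange equation gives
    d/dθ( z' / sqrt(36 + z'^2) ) = 0,
so z' is constant. Integrating once:
    z(θ) = a θ + b,
a helix on the cylinder (a straight line when the cylinder is unrolled). The constants a, b are determined by the endpoint conditions.
With endpoint conditions z(0) = 5 and z(π/3) = 14: from z(0) = b we get b = 5, and a·π/3 + 5 = 14 gives a = 27/π, so
    z(θ) = (27/π) θ + 5.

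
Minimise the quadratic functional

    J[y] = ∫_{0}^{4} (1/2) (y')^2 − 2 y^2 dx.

The Lagrangian is L = (1/2) (y')^2 − 2 y^2.
Compute ∂L/∂y = -4y, ∂L/∂y' = y'.
The Euler-Lagrange equation d/dx(∂L/∂y') − ∂L/∂y = 0 reduces to
    y'' + 4 y = 0.
Its general solution is
    y(x) = A sin(2x) + B cos(2x),
with A, B fixed by the endpoint conditions.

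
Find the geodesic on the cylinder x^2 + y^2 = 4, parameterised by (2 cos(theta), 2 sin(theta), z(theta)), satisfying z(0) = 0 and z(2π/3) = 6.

Parameterise the cylinder of radius R = 2 as
    r(θ) = (2 cos θ, 2 sin θ, z(θ)).
The arc-length element is
    ds = sqrt(4 + (dz/dθ)^2) dθ,
so the Lagrangian is L = sqrt(4 + z'^2).
L depends on z' only, not on z or θ, so ∂L/∂z = 0 and
    ∂L/∂z' = z' / sqrt(4 + z'^2).
The Euler-Lagrange equation gives
    d/dθ( z' / sqrt(4 + z'^2) ) = 0,
so z' is constant. Integrating once:
    z(θ) = a θ + b,
a helix on the cylinder (a straight line when the cylinder is unrolled). The constants a, b are determined by the endpoint conditions.
With endpoint conditions z(0) = 0 and z(2π/3) = 6: from z(0) = b we get b = 0, and a·2π/3 + 0 = 6 gives a = 9/π, so
    z(θ) = (9/π) θ.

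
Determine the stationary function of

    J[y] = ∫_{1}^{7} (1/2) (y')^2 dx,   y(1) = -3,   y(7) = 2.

The Lagrangian is L = (1/2) (y')^2.
Compute ∂L/∂y = 0, ∂L/∂y' = y'.
The Euler-Lagrange equation d/dx(∂L/∂y') − ∂L/∂y = 0 reduces to
    y'' = 0.
Its general solution is
    y(x) = A x + B,
with A, B fixed by the endpoint conditions.
Applying the endpoint conditions y(1) = -3 and y(7) = 2: solve A·1 + B = -3 and A·7 + B = 2. Subtracting gives A(7 − 1) = 2 − -3, so A = 5/6, and B = -3 − A·1 = -23/6. Therefore
    y(x) = (5/6) x - 23/6.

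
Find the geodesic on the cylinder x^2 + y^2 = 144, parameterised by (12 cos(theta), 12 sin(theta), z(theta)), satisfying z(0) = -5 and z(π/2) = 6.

Parameterise the cylinder of radius R = 12 as
    r(θ) = (12 cos θ, 12 sin θ, z(θ)).
The arc-length element is
    ds = sqrt(144 + (dz/dθ)^2) dθ,
so the Lagrangian is L = sqrt(144 + z'^2).
L depends on z' only, not on z or θ, so ∂L/∂z = 0 and
    ∂L/∂z' = z' / sqrt(144 + z'^2).
The Euler-Lagrange equation gives
    d/dθ( z' / sqrt(144 + z'^2) ) = 0,
so z' is constant. Integrating once:
    z(θ) = a θ + b,
a helix on the cylinder (a straight line when the cylinder is unrolled). The constants a, b are determined by the endpoint conditions.
With endpoint conditions z(0) = -5 and z(π/2) = 6: from z(0) = b we get b = -5, and a·π/2 + -5 = 6 gives a = 22/π, so
    z(θ) = (22/π) θ − 5.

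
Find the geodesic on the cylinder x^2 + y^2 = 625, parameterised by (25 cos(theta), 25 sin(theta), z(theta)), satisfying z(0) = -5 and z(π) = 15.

Parameterise the cylinder of radius R = 25 as
    r(θ) = (25 cos θ, 25 sin θ, z(θ)).
The arc-length element is
    ds = sqrt(625 + (dz/dθ)^2) dθ,
so the Lagrangian is L = sqrt(625 + z'^2).
L depends on z' only, not on z or θ, so ∂L/∂z = 0 and
    ∂L/∂z' = z' / sqrt(625 + z'^2).
The Euler-Lagrange equation gives
    d/dθ( z' / sqrt(625 + z'^2) ) = 0,
so z' is constant. Integrating once:
    z(θ) = a θ + b,
a helix on the cylinder (a straight line when the cylinder is unrolled). The constants a, b are determined by the endpoint conditions.
With endpoint conditions z(0) = -5 and z(π) = 15: from z(0) = b we get b = -5, and a·π + -5 = 15 gives a = 20/π, so
    z(θ) = (20/π) θ − 5.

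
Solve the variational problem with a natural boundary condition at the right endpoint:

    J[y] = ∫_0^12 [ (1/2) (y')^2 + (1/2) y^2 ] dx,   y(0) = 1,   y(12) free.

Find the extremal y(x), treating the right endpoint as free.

The Lagrangian L = (1/2) (y')^2 + (1/2) y^2 gives
    ∂L/∂y = 1 y,   ∂L/∂y' = y'.
Euler-Lagrange: y'' − y = 0.
With k = 1, the general solution is
    y(x) = A cosh(x) + B sinh(x).
Fixed left endpoint y(0) = 1 ⇒ A = 1.
The right endpoint x = 12 is free, so the natural (transversality) condition is ∂L/∂y' |_{x=12} = 0, i.e. y'(12) = 0.
Compute y'(x) = A k sinh(k x) + B k cosh(k x), so
    y'(12) = A k sinh(k·12) + B k cosh(k·12) = 0
    ⇒ B = −A tanh(k·12) = − tanh(1·12).
Therefore the extremal is
    y(x) = cosh(1 x) − tanh(1·12) sinh(1 x).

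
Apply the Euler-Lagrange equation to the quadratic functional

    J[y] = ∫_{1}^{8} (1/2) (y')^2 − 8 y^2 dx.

The Lagrangian is L = (1/2) (y')^2 − 8 y^2.
Compute ∂L/∂y = -16y, ∂L/∂y' = y'.
The Euler-Lagrange equation d/dx(∂L/∂y') − ∂L/∂y = 0 reduces to
    y'' + 16 y = 0.
Its general solution is
    y(x) = A sin(4x) + B cos(4x),
with A, B fixed by the endpoint conditions.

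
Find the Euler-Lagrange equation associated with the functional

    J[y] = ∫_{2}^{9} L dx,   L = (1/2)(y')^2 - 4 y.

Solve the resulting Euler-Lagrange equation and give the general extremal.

The Lagrangian is L = (1/2)(y')^2 - 4 y.
∂L/∂y = -4.
∂L/∂y' = y'.
The Euler-Lagrange equation d/dx(∂L/∂y') − ∂L/∂y = 0 becomes:
    y'' + 4 = 0
General solution: y(x) = -2 x^2 + A x + B, where A and B are arbitrary constants fixed by the endpoint conditions.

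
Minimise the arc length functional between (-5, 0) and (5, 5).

Arc-length functional: J[y] = ∫ sqrt(1 + (y')^2) dx.
Lagrangian L = sqrt(1 + (y')^2) has no explicit y dependence, so ∂L/∂y = 0 and the Euler-Lagrange equation gives
    d/dx( y' / sqrt(1 + (y')^2) ) = 0  ⇒  y' / sqrt(1 + (y')^2) = const.
Hence y' is constant, so y(x) is affine.
Fitting the endpoints (-5, 0) and (5, 5):
    slope m = (5 − 0) / (5 − (-5)) = 1/2,
    intercept c = 0 − m·(-5) = 5/2.
Extremal: y(x) = (1/2) x + 5/2.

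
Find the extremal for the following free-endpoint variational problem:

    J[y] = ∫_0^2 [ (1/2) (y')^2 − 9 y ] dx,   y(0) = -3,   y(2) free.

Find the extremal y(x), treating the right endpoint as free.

The Lagrangian L = (1/2) (y')^2 − 9 y gives
    ∂L/∂y = −9,   ∂L/∂y' = y'.
Euler-Lagrange: d/dx(y') − (−9) = 0, i.e. y'' + 9 = 0, so
    y(x) = −(9/2) x^2 + C1 x + C2.
Fixed left endpoint y(0) = -3 ⇒ C2 = -3.
The right endpoint x = 2 is free, so the natural (transversality) condition is ∂L/∂y' |_{x=2} = 0, i.e. y'(2) = 0.
Compute y'(x) = −9 x + C1, so y'(2) = −18 + C1 = 0 ⇒ C1 = 18.
Therefore the extremal is
    y(x) = −(9/2) x^2 + 18 x − 3.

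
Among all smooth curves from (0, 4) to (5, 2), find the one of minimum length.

Arc-length functional: J[y] = ∫ sqrt(1 + (y')^2) dx.
Lagrangian L = sqrt(1 + (y')^2) has no explicit y dependence, so ∂L/∂y = 0 and the Euler-Lagrange equation gives
    d/dx( y' / sqrt(1 + (y')^2) ) = 0  ⇒  y' / sqrt(1 + (y')^2) = const.
Hence y' is constant, so y(x) is affine.
Fitting the endpoints (0, 4) and (5, 2):
    slope m = (2 − 4) / (5 − 0) = -2/5,
    intercept c = 4 − m·0 = 4.
Extremal: y(x) = (-2/5) x + 4.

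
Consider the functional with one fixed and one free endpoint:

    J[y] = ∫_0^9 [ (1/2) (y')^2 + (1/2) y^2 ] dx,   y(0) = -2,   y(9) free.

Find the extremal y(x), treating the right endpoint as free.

The Lagrangian L = (1/2) (y')^2 + (1/2) y^2 gives
    ∂L/∂y = 1 y,   ∂L/∂y' = y'.
Euler-Lagrange: y'' − y = 0.
With k = 1, the general solution is
    y(x) = A cosh(x) + B sinh(x).
Fixed left endpoint y(0) = -2 ⇒ A = -2.
The right endpoint x = 9 is free, so the natural (transversality) condition is ∂L/∂y' |_{x=9} = 0, i.e. y'(9) = 0.
Compute y'(x) = A k sinh(k x) + B k cosh(k x), so
    y'(9) = A k sinh(k·9) + B k cosh(k·9) = 0
    ⇒ B = −A tanh(k·9) = 2 tanh(1·9).
Therefore the extremal is
    y(x) = −2 cosh(1 x) + 2 tanh(1·9) sinh(1 x).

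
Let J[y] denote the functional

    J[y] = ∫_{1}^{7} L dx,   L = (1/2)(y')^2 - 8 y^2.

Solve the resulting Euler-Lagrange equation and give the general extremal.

The Lagrangian is L = (1/2)(y')^2 - 8 y^2.
∂L/∂y = -16y.
∂L/∂y' = y'.
The Euler-Lagrange equation d/dx(∂L/∂y') − ∂L/∂y = 0 becomes:
    y'' + 16 y = 0
General solution: y(x) = A sin(4x) + B cos(4x), where A and B are arbitrary constants fixed by the endpoint conditions.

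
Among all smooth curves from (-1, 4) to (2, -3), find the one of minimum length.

Arc-length functional: J[y] = ∫ sqrt(1 + (y')^2) dx.
Lagrangian L = sqrt(1 + (y')^2) has no explicit y dependence, so ∂L/∂y = 0 and the Euler-Lagrange equation gives
    d/dx( y' / sqrt(1 + (y')^2) ) = 0  ⇒  y' / sqrt(1 + (y')^2) = const.
Hence y' is constant, so y(x) is affine.
Fitting the endpoints (-1, 4) and (2, -3):
    slope m = ((-3) − 4) / (2 − (-1)) = -7/3,
    intercept c = 4 − m·(-1) = 5/3.
Extremal: y(x) = (-7/3) x + 5/3.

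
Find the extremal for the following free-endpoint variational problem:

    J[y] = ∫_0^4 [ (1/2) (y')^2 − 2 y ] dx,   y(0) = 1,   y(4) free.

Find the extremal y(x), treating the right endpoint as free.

The Lagrangian L = (1/2) (y')^2 − 2 y gives
    ∂L/∂y = −2,   ∂L/∂y' = y'.
Euler-Lagrange: d/dx(y') − (−2) = 0, i.e. y'' + 2 = 0, so
    y(x) = −(2/2) x^2 + C1 x + C2.
Fixed left endpoint y(0) = 1 ⇒ C2 = 1.
The right endpoint x = 4 is free, so the natural (transversality) condition is ∂L/∂y' |_{x=4} = 0, i.e. y'(4) = 0.
Compute y'(x) = −2 x + C1, so y'(4) = −8 + C1 = 0 ⇒ C1 = 8.
Therefore the extremal is
    y(x) = −x^2 + 8 x + 1.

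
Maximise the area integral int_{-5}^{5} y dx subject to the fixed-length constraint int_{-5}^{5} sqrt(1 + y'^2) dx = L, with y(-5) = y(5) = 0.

Set up the augmented Lagrangian using a multiplier λ for the length constraint:
    F(y, y') = y − λ sqrt(1 + y'^2).
F has no explicit x dependence, so the Beltrami identity yields a first integral
    F − y' ∂F/∂y' = C.
Compute ∂F/∂y' = −λ y' / sqrt(1 + y'^2). Then
    y − λ sqrt(1 + y'^2) + λ y'^2 / sqrt(1 + y'^2) = C
    ⇒  y − λ / sqrt(1 + y'^2) = C.
Solving for y' and integrating gives
    (x − a)^2 + (y − b)^2 = λ^2,
a circular arc of radius λ. The constants a, b are determined by the endpoint conditions y(-5) = y(5) = 0, and λ is fixed implicitly by the length constraint
    ∫_{-5}^{5} sqrt(1 + y'^2) dx = L.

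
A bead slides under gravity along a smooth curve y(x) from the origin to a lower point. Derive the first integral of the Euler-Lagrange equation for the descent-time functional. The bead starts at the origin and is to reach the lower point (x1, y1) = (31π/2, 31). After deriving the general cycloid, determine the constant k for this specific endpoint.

The Lagrangian L = sqrt((1 + y'^2) / y) has no explicit x dependence, so the Beltrami identity applies:
    L − y' ∂L/∂y' = C.
Compute ∂L/∂y' = y' / sqrt(y (1 + y'^2)).
Substitute:
    sqrt((1 + y'^2)/y) − y'·y' / sqrt(y (1 + y'^2))
    = (1 + y'^2) / sqrt(y (1 + y'^2)) − y'^2 / sqrt(y (1 + y'^2))
    = 1 / sqrt(y (1 + y'^2)) = C.
Squaring and rearranging gives the first integral
    y (1 + y'^2) = 1/C^2 =: k   (constant).
Solving this first-order ODE by the substitution
    y = (k/2)(1 − cos θ)
yields the cycloid parameterisation
    x(θ) = (k/2)(θ − sin θ),   y(θ) = (k/2)(1 − cos θ).
The constant k is fixed by the endpoint condition.
Now fit the given lower endpoint (x1, y1) = (31π/2, 31). At the bottom of the first arch (θ = π), the parametric equations give
    y(π) = (k/2)(1 − cos π) = k,
    x(π) = (k/2)(π − sin π) = kπ/2.
Matching y(π) = 31 gives k = 31, consistent with x(π) = 31π/2. Therefore the specific cycloid is
    x(θ) = (31/2)(θ − sin θ),   y(θ) = (31/2)(1 − cos θ).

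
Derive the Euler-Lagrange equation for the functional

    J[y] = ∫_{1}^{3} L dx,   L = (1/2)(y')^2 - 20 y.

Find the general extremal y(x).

The Lagrangian is L = (1/2)(y')^2 - 20 y.
∂L/∂y = -20.
∂L/∂y' = y'.
The Euler-Lagrange equation d/dx(∂L/∂y') − ∂L/∂y = 0 becomes:
    y'' + 20 = 0
General solution: y(x) = -10 x^2 + A x + B, where A and B are arbitrary constants fixed by the endpoint conditions.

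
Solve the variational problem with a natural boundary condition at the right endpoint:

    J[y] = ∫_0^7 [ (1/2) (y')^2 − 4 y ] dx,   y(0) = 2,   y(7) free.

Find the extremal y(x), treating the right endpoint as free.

The Lagrangian L = (1/2) (y')^2 − 4 y gives
    ∂L/∂y = −4,   ∂L/∂y' = y'.
Euler-Lagrange: d/dx(y') − (−4) = 0, i.e. y'' + 4 = 0, so
    y(x) = −(4/2) x^2 + C1 x + C2.
Fixed left endpoint y(0) = 2 ⇒ C2 = 2.
The right endpoint x = 7 is free, so the natural (transversality) condition is ∂L/∂y' |_{x=7} = 0, i.e. y'(7) = 0.
Compute y'(x) = −4 x + C1, so y'(7) = −28 + C1 = 0 ⇒ C1 = 28.
Therefore the extremal is
    y(x) = −2 x^2 + 28 x + 2.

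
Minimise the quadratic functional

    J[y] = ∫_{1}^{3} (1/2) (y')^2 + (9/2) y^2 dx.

The Lagrangian is L = (1/2) (y')^2 + (9/2) y^2.
Compute ∂L/∂y = 9y, ∂L/∂y' = y'.
The Euler-Lagrange equation d/dx(∂L/∂y') − ∂L/∂y = 0 reduces to
    y'' − 9 y = 0.
Its general solution is
    y(x) = A e^(3x) + B e^(−3x),
with A, B fixed by the endpoint conditions.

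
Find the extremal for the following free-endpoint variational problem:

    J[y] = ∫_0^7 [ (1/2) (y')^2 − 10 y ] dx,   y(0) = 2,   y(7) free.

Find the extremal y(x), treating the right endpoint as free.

The Lagrangian L = (1/2) (y')^2 − 10 y gives
    ∂L/∂y = −10,   ∂L/∂y' = y'.
Euler-Lagrange: d/dx(y') − (−10) = 0, i.e. y'' + 10 = 0, so
    y(x) = −(10/2) x^2 + C1 x + C2.
Fixed left endpoint y(0) = 2 ⇒ C2 = 2.
The right endpoint x = 7 is free, so the natural (transversality) condition is ∂L/∂y' |_{x=7} = 0, i.e. y'(7) = 0.
Compute y'(x) = −10 x + C1, so y'(7) = −70 + C1 = 0 ⇒ C1 = 70.
Therefore the extremal is
    y(x) = −5 x^2 + 70 x + 2.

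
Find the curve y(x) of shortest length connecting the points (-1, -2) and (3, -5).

Arc-length functional: J[y] = ∫ sqrt(1 + (y')^2) dx.
Lagrangian L = sqrt(1 + (y')^2) has no explicit y dependence, so ∂L/∂y = 0 and the Euler-Lagrange equation gives
    d/dx( y' / sqrt(1 + (y')^2) ) = 0  ⇒  y' / sqrt(1 + (y')^2) = const.
Hence y' is constant, so y(x) is affine.
Fitting the endpoints (-1, -2) and (3, -5):
    slope m = ((-5) − (-2)) / (3 − (-1)) = -3/4,
    intercept c = (-2) − m·(-1) = -11/4.
Extremal: y(x) = (-3/4) x - 11/4.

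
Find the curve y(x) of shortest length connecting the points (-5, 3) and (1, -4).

Arc-length functional: J[y] = ∫ sqrt(1 + (y')^2) dx.
Lagrangian L = sqrt(1 + (y')^2) has no explicit y dependence, so ∂L/∂y = 0 and the Euler-Lagrange equation gives
    d/dx( y' / sqrt(1 + (y')^2) ) = 0  ⇒  y' / sqrt(1 + (y')^2) = const.
Hence y' is constant, so y(x) is affine.
Fitting the endpoints (-5, 3) and (1, -4):
    slope m = ((-4) − 3) / (1 − (-5)) = -7/6,
    intercept c = 3 − m·(-5) = -17/6.
Extremal: y(x) = (-7/6) x - 17/6.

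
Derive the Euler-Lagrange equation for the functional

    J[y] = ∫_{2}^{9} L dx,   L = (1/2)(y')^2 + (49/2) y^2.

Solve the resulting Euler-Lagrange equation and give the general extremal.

The Lagrangian is L = (1/2)(y')^2 + (49/2) y^2.
∂L/∂y = 49y.
∂L/∂y' = y'.
The Euler-Lagrange equation d/dx(∂L/∂y') − ∂L/∂y = 0 becomes:
    y'' - 49 y = 0
General solution: y(x) = A e^(7x) + B e^(-7x), where A and B are arbitrary constants fixed by the endpoint conditions.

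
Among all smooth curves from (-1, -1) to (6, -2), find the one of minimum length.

Arc-length functional: J[y] = ∫ sqrt(1 + (y')^2) dx.
Lagrangian L = sqrt(1 + (y')^2) has no explicit y dependence, so ∂L/∂y = 0 and the Euler-Lagrange equation gives
    d/dx( y' / sqrt(1 + (y')^2) ) = 0  ⇒  y' / sqrt(1 + (y')^2) = const.
Hence y' is constant, so y(x) is affine.
Fitting the endpoints (-1, -1) and (6, -2):
    slope m = ((-2) − (-1)) / (6 − (-1)) = -1/7,
    intercept c = (-1) − m·(-1) = -8/7.
Extremal: y(x) = (-1/7) x - 8/7.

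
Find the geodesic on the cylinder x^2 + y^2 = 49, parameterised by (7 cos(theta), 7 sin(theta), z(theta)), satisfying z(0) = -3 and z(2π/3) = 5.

Parameterise the cylinder of radius R = 7 as
    r(θ) = (7 cos θ, 7 sin θ, z(θ)).
The arc-length element is
    ds = sqrt(49 + (dz/dθ)^2) dθ,
so the Lagrangian is L = sqrt(49 + z'^2).
L depends on z' only, not on z or θ, so ∂L/∂z = 0 and
    ∂L/∂z' = z' / sqrt(49 + z'^2).
The Euler-Lagrange equation gives
    d/dθ( z' / sqrt(49 + z'^2) ) = 0,
so z' is constant. Integrating once:
    z(θ) = a θ + b,
a helix on the cylinder (a straight line when the cylinder is unrolled). The constants a, b are determined by the endpoint conditions.
With endpoint conditions z(0) = -3 and z(2π/3) = 5: from z(0) = b we get b = -3, and a·2π/3 + -3 = 5 gives a = 12/π, so
    z(θ) = (12/π) θ − 3.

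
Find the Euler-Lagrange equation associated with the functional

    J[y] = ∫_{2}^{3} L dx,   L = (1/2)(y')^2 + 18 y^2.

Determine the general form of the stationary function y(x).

The Lagrangian is L = (1/2)(y')^2 + 18 y^2.
∂L/∂y = 36y.
∂L/∂y' = y'.
The Euler-Lagrange equation d/dx(∂L/∂y') − ∂L/∂y = 0 becomes:
    y'' - 36 y = 0
General solution: y(x) = A e^(6x) + B e^(-6x), where A and B are arbitrary constants fixed by the endpoint conditions.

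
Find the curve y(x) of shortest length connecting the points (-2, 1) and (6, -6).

Arc-length functional: J[y] = ∫ sqrt(1 + (y')^2) dx.
Lagrangian L = sqrt(1 + (y')^2) has no explicit y dependence, so ∂L/∂y = 0 and the Euler-Lagrange equation gives
    d/dx( y' / sqrt(1 + (y')^2) ) = 0  ⇒  y' / sqrt(1 + (y')^2) = const.
Hence y' is constant, so y(x) is affine.
Fitting the endpoints (-2, 1) and (6, -6):
    slope m = ((-6) − 1) / (6 − (-2)) = -7/8,
    intercept c = 1 − m·(-2) = -3/4.
Extremal: y(x) = (-7/8) x - 3/4.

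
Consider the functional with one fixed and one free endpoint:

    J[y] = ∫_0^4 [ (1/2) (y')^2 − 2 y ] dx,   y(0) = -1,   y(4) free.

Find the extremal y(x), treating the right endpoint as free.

The Lagrangian L = (1/2) (y')^2 − 2 y gives
    ∂L/∂y = −2,   ∂L/∂y' = y'.
Euler-Lagrange: d/dx(y') − (−2) = 0, i.e. y'' + 2 = 0, so
    y(x) = −(2/2) x^2 + C1 x + C2.
Fixed left endpoint y(0) = -1 ⇒ C2 = -1.
The right endpoint x = 4 is free, so the natural (transversality) condition is ∂L/∂y' |_{x=4} = 0, i.e. y'(4) = 0.
Compute y'(x) = −2 x + C1, so y'(4) = −8 + C1 = 0 ⇒ C1 = 8.
Therefore the extremal is
    y(x) = −x^2 + 8 x − 1.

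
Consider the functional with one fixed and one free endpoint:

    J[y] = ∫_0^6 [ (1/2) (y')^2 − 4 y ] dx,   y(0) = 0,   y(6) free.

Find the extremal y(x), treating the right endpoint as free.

The Lagrangian L = (1/2) (y')^2 − 4 y gives
    ∂L/∂y = −4,   ∂L/∂y' = y'.
Euler-Lagrange: d/dx(y') − (−4) = 0, i.e. y'' + 4 = 0, so
    y(x) = −(4/2) x^2 + C1 x + C2.
Fixed left endpoint y(0) = 0 ⇒ C2 = 0.
The right endpoint x = 6 is free, so the natural (transversality) condition is ∂L/∂y' |_{x=6} = 0, i.e. y'(6) = 0.
Compute y'(x) = −4 x + C1, so y'(6) = −24 + C1 = 0 ⇒ C1 = 24.
Therefore the extremal is
    y(x) = −2 x^2 + 24 x.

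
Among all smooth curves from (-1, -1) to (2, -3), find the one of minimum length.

Arc-length functional: J[y] = ∫ sqrt(1 + (y')^2) dx.
Lagrangian L = sqrt(1 + (y')^2) has no explicit y dependence, so ∂L/∂y = 0 and the Euler-Lagrange equation gives
    d/dx( y' / sqrt(1 + (y')^2) ) = 0  ⇒  y' / sqrt(1 + (y')^2) = const.
Hence y' is constant, so y(x) is affine.
Fitting the endpoints (-1, -1) and (2, -3):
    slope m = ((-3) − (-1)) / (2 − (-1)) = -2/3,
    intercept c = (-1) − m·(-1) = -5/3.
Extremal: y(x) = (-2/3) x - 5/3.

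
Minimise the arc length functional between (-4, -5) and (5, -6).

Arc-length functional: J[y] = ∫ sqrt(1 + (y')^2) dx.
Lagrangian L = sqrt(1 + (y')^2) has no explicit y dependence, so ∂L/∂y = 0 and the Euler-Lagrange equation gives
    d/dx( y' / sqrt(1 + (y')^2) ) = 0  ⇒  y' / sqrt(1 + (y')^2) = const.
Hence y' is constant, so y(x) is affine.
Fitting the endpoints (-4, -5) and (5, -6):
    slope m = ((-6) − (-5)) / (5 − (-4)) = -1/9,
    intercept c = (-5) − m·(-4) = -49/9.
Extremal: y(x) = (-1/9) x - 49/9.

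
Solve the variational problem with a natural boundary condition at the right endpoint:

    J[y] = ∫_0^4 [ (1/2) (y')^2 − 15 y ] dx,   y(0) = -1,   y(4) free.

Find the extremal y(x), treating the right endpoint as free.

The Lagrangian L = (1/2) (y')^2 − 15 y gives
    ∂L/∂y = −15,   ∂L/∂y' = y'.
Euler-Lagrange: d/dx(y') − (−15) = 0, i.e. y'' + 15 = 0, so
    y(x) = −(15/2) x^2 + C1 x + C2.
Fixed left endpoint y(0) = -1 ⇒ C2 = -1.
The right endpoint x = 4 is free, so the natural (transversality) condition is ∂L/∂y' |_{x=4} = 0, i.e. y'(4) = 0.
Compute y'(x) = −15 x + C1, so y'(4) = −60 + C1 = 0 ⇒ C1 = 60.
Therefore the extremal is
    y(x) = −(15/2) x^2 + 60 x − 1.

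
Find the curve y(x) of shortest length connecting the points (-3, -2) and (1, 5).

Arc-length functional: J[y] = ∫ sqrt(1 + (y')^2) dx.
Lagrangian L = sqrt(1 + (y')^2) has no explicit y dependence, so ∂L/∂y = 0 and the Euler-Lagrange equation gives
    d/dx( y' / sqrt(1 + (y')^2) ) = 0  ⇒  y' / sqrt(1 + (y')^2) = const.
Hence y' is constant, so y(x) is affine.
Fitting the endpoints (-3, -2) and (1, 5):
    slope m = (5 − (-2)) / (1 − (-3)) = 7/4,
    intercept c = (-2) − m·(-3) = 13/4.
Extremal: y(x) = (7/4) x + 13/4.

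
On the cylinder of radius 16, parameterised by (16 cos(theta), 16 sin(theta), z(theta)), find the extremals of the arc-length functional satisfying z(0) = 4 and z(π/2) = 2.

Parameterise the cylinder of radius R = 16 as
    r(θ) = (16 cos θ, 16 sin θ, z(θ)).
The arc-length element is
    ds = sqrt(256 + (dz/dθ)^2) dθ,
so the Lagrangian is L = sqrt(256 + z'^2).
L depends on z' only, not on z or θ, so ∂L/∂z = 0 and
    ∂L/∂z' = z' / sqrt(256 + z'^2).
The Euler-Lagrange equation gives
    d/dθ( z' / sqrt(256 + z'^2) ) = 0,
so z' is constant. Integrating once:
    z(θ) = a θ + b,
a helix on the cylinder (a straight line when the cylinder is unrolled). The constants a, b are determined by the endpoint conditions.
With endpoint conditions z(0) = 4 and z(π/2) = 2: from z(0) = b we get b = 4, and a·π/2 + 4 = 2 gives a = -4/π, so
    z(θ) = (-4/π) θ + 4.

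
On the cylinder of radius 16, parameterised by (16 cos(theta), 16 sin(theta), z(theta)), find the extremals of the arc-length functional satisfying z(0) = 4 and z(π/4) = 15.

Parameterise the cylinder of radius R = 16 as
    r(θ) = (16 cos θ, 16 sin θ, z(θ)).
The arc-length element is
    ds = sqrt(256 + (dz/dθ)^2) dθ,
so the Lagrangian is L = sqrt(256 + z'^2).
L depends on z' only, not on z or θ, so ∂L/∂z = 0 and
    ∂L/∂z' = z' / sqrt(256 + z'^2).
The Euler-Lagrange equation gives
    d/dθ( z' / sqrt(256 + z'^2) ) = 0,
so z' is constant. Integrating once:
    z(θ) = a θ + b,
a helix on the cylinder (a straight line when the cylinder is unrolled). The constants a, b are determined by the endpoint conditions.
With endpoint conditions z(0) = 4 and z(π/4) = 15: from z(0) = b we get b = 4, and a·π/4 + 4 = 15 gives a = 44/π, so
    z(θ) = (44/π) θ + 4.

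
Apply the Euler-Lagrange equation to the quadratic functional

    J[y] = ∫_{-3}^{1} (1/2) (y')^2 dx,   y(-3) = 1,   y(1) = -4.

The Lagrangian is L = (1/2) (y')^2.
Compute ∂L/∂y = 0, ∂L/∂y' = y'.
The Euler-Lagrange equation d/dx(∂L/∂y') − ∂L/∂y = 0 reduces to
    y'' = 0.
Its general solution is
    y(x) = A x + B,
with A, B fixed by the endpoint conditions.
Applying the endpoint conditions y(-3) = 1 and y(1) = -4: solve A·-3 + B = 1 and A·1 + B = -4. Subtracting gives A(1 − -3) = -4 − 1, so A = -5/4, and B = 1 − A·-3 = -11/4. Therefore
    y(x) = (-5/4) x - 11/4.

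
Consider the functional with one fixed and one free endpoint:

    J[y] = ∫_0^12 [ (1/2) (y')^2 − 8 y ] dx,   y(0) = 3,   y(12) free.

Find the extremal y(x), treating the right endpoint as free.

The Lagrangian L = (1/2) (y')^2 − 8 y gives
    ∂L/∂y = −8,   ∂L/∂y' = y'.
Euler-Lagrange: d/dx(y') − (−8) = 0, i.e. y'' + 8 = 0, so
    y(x) = −(8/2) x^2 + C1 x + C2.
Fixed left endpoint y(0) = 3 ⇒ C2 = 3.
The right endpoint x = 12 is free, so the natural (transversality) condition is ∂L/∂y' |_{x=12} = 0, i.e. y'(12) = 0.
Compute y'(x) = −8 x + C1, so y'(12) = −96 + C1 = 0 ⇒ C1 = 96.
Therefore the extremal is
    y(x) = −4 x^2 + 96 x + 3.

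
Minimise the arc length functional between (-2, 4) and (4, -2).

Arc-length functional: J[y] = ∫ sqrt(1 + (y')^2) dx.
Lagrangian L = sqrt(1 + (y')^2) has no explicit y dependence, so ∂L/∂y = 0 and the Euler-Lagrange equation gives
    d/dx( y' / sqrt(1 + (y')^2) ) = 0  ⇒  y' / sqrt(1 + (y')^2) = const.
Hence y' is constant, so y(x) is affine.
Fitting the endpoints (-2, 4) and (4, -2):
    slope m = ((-2) − 4) / (4 − (-2)) = -1,
    intercept c = 4 − m·(-2) = 2.
Extremal: y(x) = -x + 2.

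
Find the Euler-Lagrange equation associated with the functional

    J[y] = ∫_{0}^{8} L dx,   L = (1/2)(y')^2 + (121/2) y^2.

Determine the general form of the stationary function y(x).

The Lagrangian is L = (1/2)(y')^2 + (121/2) y^2.
∂L/∂y = 121y.
∂L/∂y' = y'.
The Euler-Lagrange equation d/dx(∂L/∂y') − ∂L/∂y = 0 becomes:
    y'' - 121 y = 0
General solution: y(x) = A e^(11x) + B e^(-11x), where A and B are arbitrary constants fixed by the endpoint conditions.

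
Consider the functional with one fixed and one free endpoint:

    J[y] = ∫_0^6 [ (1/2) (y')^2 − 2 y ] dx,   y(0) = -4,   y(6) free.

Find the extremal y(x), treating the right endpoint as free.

The Lagrangian L = (1/2) (y')^2 − 2 y gives
    ∂L/∂y = −2,   ∂L/∂y' = y'.
Euler-Lagrange: d/dx(y') − (−2) = 0, i.e. y'' + 2 = 0, so
    y(x) = −(2/2) x^2 + C1 x + C2.
Fixed left endpoint y(0) = -4 ⇒ C2 = -4.
The right endpoint x = 6 is free, so the natural (transversality) condition is ∂L/∂y' |_{x=6} = 0, i.e. y'(6) = 0.
Compute y'(x) = −2 x + C1, so y'(6) = −12 + C1 = 0 ⇒ C1 = 12.
Therefore the extremal is
    y(x) = −x^2 + 12 x − 4.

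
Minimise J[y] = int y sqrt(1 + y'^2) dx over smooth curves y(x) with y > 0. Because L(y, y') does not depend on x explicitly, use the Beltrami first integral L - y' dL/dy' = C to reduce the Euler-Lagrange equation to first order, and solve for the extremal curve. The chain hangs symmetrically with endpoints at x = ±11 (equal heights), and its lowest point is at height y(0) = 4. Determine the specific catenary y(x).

The Lagrangian L(y, y') = y sqrt(1 + y'^2) has no explicit x dependence, so the Beltrami identity applies:
    L − y' ∂L/∂y' = C.
Compute ∂L/∂y' = y · y' / sqrt(1 + y'^2). Then
    L − y' ∂L/∂y'
    = y sqrt(1 + y'^2) − y · y'^2 / sqrt(1 + y'^2)
    = y (1 + y'^2 − y'^2) / sqrt(1 + y'^2)
    = y / sqrt(1 + y'^2) = C.
Squaring gives y^2 = C^2 (1 + y'^2), i.e.
    y'^2 = y^2 / C^2 − 1.
Separating variables,
    dy / sqrt(y^2 − C^2) = dx / C,
and integrating gives arccosh(y / C) = (x − a)/C, so
    y(x) = C cosh((x − a)/C),
the catenary. The constants C and a are fixed by the two endpoint conditions (and, for the hanging-chain problem, the length constraint selects C).
Now fit the given data. The endpoints x = ±11 are symmetric at equal height, so the catenary is even about its minimum: a = 0 and y(x) = C cosh(x/C). The lowest point is y(0) = C cosh(0) = C, and we are told y(0) = 4, so C = 4. Therefore
    y(x) = 4 cosh(x/4),
and at the endpoints
    y(±11) = 4 cosh(11/4).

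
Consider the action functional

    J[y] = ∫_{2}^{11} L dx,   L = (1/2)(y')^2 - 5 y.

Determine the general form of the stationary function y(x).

The Lagrangian is L = (1/2)(y')^2 - 5 y.
∂L/∂y = -5.
∂L/∂y' = y'.
The Euler-Lagrange equation d/dx(∂L/∂y') − ∂L/∂y = 0 becomes:
    y'' + 5 = 0
General solution: y(x) = -(5/2) x^2 + A x + B, where A and B are arbitrary constants fixed by the endpoint conditions.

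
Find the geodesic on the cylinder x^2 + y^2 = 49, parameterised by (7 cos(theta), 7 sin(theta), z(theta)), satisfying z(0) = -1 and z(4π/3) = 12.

Parameterise the cylinder of radius R = 7 as
    r(θ) = (7 cos θ, 7 sin θ, z(θ)).
The arc-length element is
    ds = sqrt(49 + (dz/dθ)^2) dθ,
so the Lagrangian is L = sqrt(49 + z'^2).
L depends on z' only, not on z or θ, so ∂L/∂z = 0 and
    ∂L/∂z' = z' / sqrt(49 + z'^2).
The Euler-Lagrange equation gives
    d/dθ( z' / sqrt(49 + z'^2) ) = 0,
so z' is constant. Integrating once:
    z(θ) = a θ + b,
a helix on the cylinder (a straight line when the cylinder is unrolled). The constants a, b are determined by the endpoint conditions.
With endpoint conditions z(0) = -1 and z(4π/3) = 12: from z(0) = b we get b = -1, and a·4π/3 + -1 = 12 gives a = 39/(4π), so
    z(θ) = (39/(4π)) θ − 1.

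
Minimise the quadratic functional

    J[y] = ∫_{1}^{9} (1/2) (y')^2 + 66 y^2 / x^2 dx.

The Lagrangian is L = (1/2) (y')^2 + 66 y^2 / x^2.
Compute ∂L/∂y = 132y/x^2, ∂L/∂y' = y'.
The Euler-Lagrange equation d/dx(∂L/∂y') − ∂L/∂y = 0 reduces to
    y'' − 132/x^2 · y = 0  (x > 0).
Its general solution is
    y(x) = A x^12 + B x^(-11),
with A, B fixed by the endpoint conditions.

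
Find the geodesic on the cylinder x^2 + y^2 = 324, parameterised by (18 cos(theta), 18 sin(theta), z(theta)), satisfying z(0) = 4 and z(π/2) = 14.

Parameterise the cylinder of radius R = 18 as
    r(θ) = (18 cos θ, 18 sin θ, z(θ)).
The arc-length element is
    ds = sqrt(324 + (dz/dθ)^2) dθ,
so the Lagrangian is L = sqrt(324 + z'^2).
L depends on z' only, not on z or θ, so ∂L/∂z = 0 and
    ∂L/∂z' = z' / sqrt(324 + z'^2).
The Euler-Lagrange equation gives
    d/dθ( z' / sqrt(324 + z'^2) ) = 0,
so z' is constant. Integrating once:
    z(θ) = a θ + b,
a helix on the cylinder (a straight line when the cylinder is unrolled). The constants a, b are determined by the endpoint conditions.
With endpoint conditions z(0) = 4 and z(π/2) = 14: from z(0) = b we get b = 4, and a·π/2 + 4 = 14 gives a = 20/π, so
    z(θ) = (20/π) θ + 4.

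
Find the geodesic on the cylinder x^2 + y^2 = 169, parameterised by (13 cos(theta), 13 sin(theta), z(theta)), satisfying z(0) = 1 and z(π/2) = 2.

Parameterise the cylinder of radius R = 13 as
    r(θ) = (13 cos θ, 13 sin θ, z(θ)).
The arc-length element is
    ds = sqrt(169 + (dz/dθ)^2) dθ,
so the Lagrangian is L = sqrt(169 + z'^2).
L depends on z' only, not on z or θ, so ∂L/∂z = 0 and
    ∂L/∂z' = z' / sqrt(169 + z'^2).
The Euler-Lagrange equation gives
    d/dθ( z' / sqrt(169 + z'^2) ) = 0,
so z' is constant. Integrating once:
    z(θ) = a θ + b,
a helix on the cylinder (a straight line when the cylinder is unrolled). The constants a, b are determined by the endpoint conditions.
With endpoint conditions z(0) = 1 and z(π/2) = 2: from z(0) = b we get b = 1, and a·π/2 + 1 = 2 gives a = 2/π, so
    z(θ) = (2/π) θ + 1.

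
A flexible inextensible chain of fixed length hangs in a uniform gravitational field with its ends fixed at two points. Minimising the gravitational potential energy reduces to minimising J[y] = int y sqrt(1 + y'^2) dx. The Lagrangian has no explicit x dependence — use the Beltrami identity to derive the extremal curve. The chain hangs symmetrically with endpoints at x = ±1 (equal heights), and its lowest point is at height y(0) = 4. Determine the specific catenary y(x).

The Lagrangian L(y, y') = y sqrt(1 + y'^2) has no explicit x dependence, so the Beltrami identity applies:
    L − y' ∂L/∂y' = C.
Compute ∂L/∂y' = y · y' / sqrt(1 + y'^2). Then
    L − y' ∂L/∂y'
    = y sqrt(1 + y'^2) − y · y'^2 / sqrt(1 + y'^2)
    = y (1 + y'^2 − y'^2) / sqrt(1 + y'^2)
    = y / sqrt(1 + y'^2) = C.
Squaring gives y^2 = C^2 (1 + y'^2), i.e.
    y'^2 = y^2 / C^2 − 1.
Separating variables,
    dy / sqrt(y^2 − C^2) = dx / C,
and integrating gives arccosh(y / C) = (x − a)/C, so
    y(x) = C cosh((x − a)/C),
the catenary. The constants C and a are fixed by the two endpoint conditions (and, for the hanging-chain problem, the length constraint selects C).
Now fit the given data. The endpoints x = ±1 are symmetric at equal height, so the catenary is even about its minimum: a = 0 and y(x) = C cosh(x/C). The lowest point is y(0) = C cosh(0) = C, and we are told y(0) = 4, so C = 4. Therefore
    y(x) = 4 cosh(x/4),
and at the endpoints
    y(±1) = 4 cosh(1/4).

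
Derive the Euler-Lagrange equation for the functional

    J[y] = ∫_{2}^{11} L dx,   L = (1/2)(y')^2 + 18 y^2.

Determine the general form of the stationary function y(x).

The Lagrangian is L = (1/2)(y')^2 + 18 y^2.
∂L/∂y = 36y.
∂L/∂y' = y'.
The Euler-Lagrange equation d/dx(∂L/∂y') − ∂L/∂y = 0 becomes:
    y'' - 36 y = 0
General solution: y(x) = A e^(6x) + B e^(-6x), where A and B are arbitrary constants fixed by the endpoint conditions.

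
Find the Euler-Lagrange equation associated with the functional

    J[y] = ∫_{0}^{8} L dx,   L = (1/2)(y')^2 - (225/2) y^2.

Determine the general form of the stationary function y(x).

The Lagrangian is L = (1/2)(y')^2 - (225/2) y^2.
∂L/∂y = -225y.
∂L/∂y' = y'.
The Euler-Lagrange equation d/dx(∂L/∂y') − ∂L/∂y = 0 becomes:
    y'' + 225 y = 0
General solution: y(x) = A sin(15x) + B cos(15x), where A and B are arbitrary constants fixed by the endpoint conditions.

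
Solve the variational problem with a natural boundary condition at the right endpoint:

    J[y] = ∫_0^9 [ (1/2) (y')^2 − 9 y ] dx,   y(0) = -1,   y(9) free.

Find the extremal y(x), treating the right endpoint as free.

The Lagrangian L = (1/2) (y')^2 − 9 y gives
    ∂L/∂y = −9,   ∂L/∂y' = y'.
Euler-Lagrange: d/dx(y') − (−9) = 0, i.e. y'' + 9 = 0, so
    y(x) = −(9/2) x^2 + C1 x + C2.
Fixed left endpoint y(0) = -1 ⇒ C2 = -1.
The right endpoint x = 9 is free, so the natural (transversality) condition is ∂L/∂y' |_{x=9} = 0, i.e. y'(9) = 0.
Compute y'(x) = −9 x + C1, so y'(9) = −81 + C1 = 0 ⇒ C1 = 81.
Therefore the extremal is
    y(x) = −(9/2) x^2 + 81 x − 1.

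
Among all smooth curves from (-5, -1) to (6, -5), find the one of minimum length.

Arc-length functional: J[y] = ∫ sqrt(1 + (y')^2) dx.
Lagrangian L = sqrt(1 + (y')^2) has no explicit y dependence, so ∂L/∂y = 0 and the Euler-Lagrange equation gives
    d/dx( y' / sqrt(1 + (y')^2) ) = 0  ⇒  y' / sqrt(1 + (y')^2) = const.
Hence y' is constant, so y(x) is affine.
Fitting the endpoints (-5, -1) and (6, -5):
    slope m = ((-5) − (-1)) / (6 − (-5)) = -4/11,
    intercept c = (-1) − m·(-5) = -31/11.
Extremal: y(x) = (-4/11) x - 31/11.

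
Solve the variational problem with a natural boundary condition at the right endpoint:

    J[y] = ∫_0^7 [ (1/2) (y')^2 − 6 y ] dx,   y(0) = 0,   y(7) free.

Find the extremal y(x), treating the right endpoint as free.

The Lagrangian L = (1/2) (y')^2 − 6 y gives
    ∂L/∂y = −6,   ∂L/∂y' = y'.
Euler-Lagrange: d/dx(y') − (−6) = 0, i.e. y'' + 6 = 0, so
    y(x) = −(6/2) x^2 + C1 x + C2.
Fixed left endpoint y(0) = 0 ⇒ C2 = 0.
The right endpoint x = 7 is free, so the natural (transversality) condition is ∂L/∂y' |_{x=7} = 0, i.e. y'(7) = 0.
Compute y'(x) = −6 x + C1, so y'(7) = −42 + C1 = 0 ⇒ C1 = 42.
Therefore the extremal is
    y(x) = −3 x^2 + 42 x.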